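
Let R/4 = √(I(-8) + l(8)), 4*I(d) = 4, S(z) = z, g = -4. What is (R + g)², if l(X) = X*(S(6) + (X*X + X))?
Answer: 9216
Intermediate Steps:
I(d) = 1 (I(d) = (¼)*4 = 1)
l(X) = X*(6 + X + X²) (l(X) = X*(6 + (X*X + X)) = X*(6 + (X² + X)) = X*(6 + (X + X²)) = X*(6 + X + X²))
R = 100 (R = 4*√(1 + 8*(6 + 8 + 8²)) = 4*√(1 + 8*(6 + 8 + 64)) = 4*√(1 + 8*78) = 4*√(1 + 624) = 4*√625 = 4*25 = 100)
(R + g)² = (100 - 4)² = 96² = 9216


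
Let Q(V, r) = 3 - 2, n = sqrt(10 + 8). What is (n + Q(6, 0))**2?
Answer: 19 + 6*sqrt(2) ≈ 27.485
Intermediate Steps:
n = 3*sqrt(2) (n = sqrt(18) = 3*sqrt(2) ≈ 4.2426)
Q(V, r) = 1
(n + Q(6, 0))**2 = (3*sqrt(2) + 1)**2 = (1 + 3*sqrt(2))**2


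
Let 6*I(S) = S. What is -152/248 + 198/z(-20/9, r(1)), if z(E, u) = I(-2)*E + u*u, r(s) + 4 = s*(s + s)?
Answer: 81647/1984 ≈ 41.153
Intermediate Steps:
I(S) = S/6
r(s) = -4 + 2*s² (r(s) = -4 + s*(s + s) = -4 + s*(2*s) = -4 + 2*s²)
z(E, u) = u² - E/3 (z(E, u) = ((⅙)*(-2))*E + u*u = -E/3 + u² = u² - E/3)
-152/248 + 198/z(-20/9, r(1)) = -152/248 + 198/((-4 + 2*1²)² - (-20)/(3*9)) = -152*1/248 + 198/((-4 + 2*1)² - (-20)/(3*9)) = -19/31 + 198/((-4 + 2)² - ⅓*(-20/9)) = -19/31 + 198/((-2)² + 20/27) = -19/31 + 198/(4 + 20/27) = -19/31 + 198/(128/27) = -19/31 + 198*(27/128) = -19/31 + 2673/64 = 81647/1984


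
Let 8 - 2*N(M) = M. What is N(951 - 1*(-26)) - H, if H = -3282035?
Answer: 6563101/2 ≈ 3.2816e+6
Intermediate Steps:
N(M) = 4 - M/2
N(951 - 1*(-26)) - H = (4 - (951 - 1*(-26))/2) - 1*(-3282035) = (4 - (951 + 26)/2) + 3282035 = (4 - 1/2*977) + 3282035 = (4 - 977/2) + 3282035 = -969/2 + 3282035 = 6563101/2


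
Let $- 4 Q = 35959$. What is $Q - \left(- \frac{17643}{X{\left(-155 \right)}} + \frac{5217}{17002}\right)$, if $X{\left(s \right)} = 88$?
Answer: $- \frac{6575370503}{748088} \approx -8789.6$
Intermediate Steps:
$Q = - \frac{35959}{4}$ ($Q = \left(- \frac{1}{4}\right) 35959 = - \frac{35959}{4} \approx -8989.8$)
$Q - \left(- \frac{17643}{X{\left(-155 \right)}} + \frac{5217}{17002}\right) = - \frac{35959}{4} - \left(- \frac{17643}{88} + \frac{5217}{17002}\right) = - \frac{35959}{4} - - \frac{149753595}{748088} = - \frac{35959}{4} + \frac{149753595}{748088} = - \frac{6575370503}{748088}$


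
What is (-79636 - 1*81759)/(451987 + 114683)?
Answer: -2483/8718 ≈ -0.28481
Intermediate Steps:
(-79636 - 1*81759)/(451987 + 114683) = (-79636 - 81759)/566670 = -161395*1/566670 = -2483/8718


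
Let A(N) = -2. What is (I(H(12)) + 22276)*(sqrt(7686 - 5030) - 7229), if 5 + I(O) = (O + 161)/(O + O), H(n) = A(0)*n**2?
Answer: -92735224067/576 + 12828223*sqrt(166)/144 ≈ -1.5985e+8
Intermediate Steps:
H(n) = -2*n**2
I(O) = -5 + (161 + O)/(2*O) (I(O) = -5 + (O + 161)/(O + O) = -5 + (161 + O)/((2*O)) = -5 + (161 + O)*(1/(2*O)) = -5 + (161 + O)/(2*O))
(I(H(12)) + 22276)*(sqrt(7686 - 5030) - 7229) = ((161 - (-18)*12**2)/(2*((-2*12**2))) + 22276)*(sqrt(7686 - 5030) - 7229) = ((161 - (-18)*144)/(2*((-2*144))) + 22276)*(sqrt(2656) - 7229) = ((1/2)*(161 - 9*(-288))/(-288) + 22276)*(4*sqrt(166) - 7229) = ((1/2)*(-1/288)*(161 + 2592) + 22276)*(-7229 + 4*sqrt(166)) = ((1/2)*(-1/288)*2753 + 22276)*(-7229 + 4*sqrt(166)) = (-2753/576 + 22276)*(-7229 + 4*sqrt(166)) = 12828223*(-7229 + 4*sqrt(166))/576 = -92735224067/576 + 12828223*sqrt(166)/144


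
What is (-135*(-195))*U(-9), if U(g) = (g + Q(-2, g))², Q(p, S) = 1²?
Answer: 1684800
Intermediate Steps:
Q(p, S) = 1
U(g) = (1 + g)² (U(g) = (g + 1)² = (1 + g)²)
(-135*(-195))*U(-9) = (-135*(-195))*(1 - 9)² = 26325*(-8)² = 26325*64 = 1684800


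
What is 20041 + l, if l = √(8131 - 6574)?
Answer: 20041 + 3*√173 ≈ 20080.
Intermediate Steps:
l = 3*√173 (l = √1557 = 3*√173 ≈ 39.459)
20041 + l = 20041 + 3*√173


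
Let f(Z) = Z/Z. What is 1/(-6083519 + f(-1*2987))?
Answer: -1/6083518 ≈ -1.6438e-7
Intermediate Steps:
f(Z) = 1
1/(-6083519 + f(-1*2987)) = 1/(-6083519 + 1) = 1/(-6083518) = -1/6083518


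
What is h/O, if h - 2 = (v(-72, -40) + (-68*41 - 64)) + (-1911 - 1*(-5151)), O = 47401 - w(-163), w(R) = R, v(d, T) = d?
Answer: 159/23782 ≈ 0.0066857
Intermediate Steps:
O = 47564 (O = 47401 - 1*(-163) = 47401 + 163 = 47564)
h = 318 (h = 2 + ((-72 + (-68*41 - 64)) + (-1911 - 1*(-5151))) = 2 + ((-72 + (-2788 - 64)) + (-1911 + 5151)) = 2 + ((-72 - 2852) + 3240) = 2 + (-2924 + 3240) = 2 + 316 = 318)
h/O = 318/47564 = 318*(1/47564) = 159/23782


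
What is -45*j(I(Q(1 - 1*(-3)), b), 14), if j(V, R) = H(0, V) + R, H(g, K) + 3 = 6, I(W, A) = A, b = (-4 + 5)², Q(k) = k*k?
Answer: -765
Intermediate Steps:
Q(k) = k²
b = 1 (b = 1² = 1)
H(g, K) = 3 (H(g, K) = -3 + 6 = 3)
j(V, R) = 3 + R
-45*j(I(Q(1 - 1*(-3)), b), 14) = -45*(3 + 14) = -45*17 = -765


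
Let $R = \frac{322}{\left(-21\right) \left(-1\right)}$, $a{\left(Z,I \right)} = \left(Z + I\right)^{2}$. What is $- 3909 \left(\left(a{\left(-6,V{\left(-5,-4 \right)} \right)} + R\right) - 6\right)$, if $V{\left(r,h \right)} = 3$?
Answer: $-71665$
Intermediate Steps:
$a{\left(Z,I \right)} = \left(I + Z\right)^{2}$
$R = \frac{46}{3}$ ($R = \frac{322}{21} = 322 \cdot \frac{1}{21} = \frac{46}{3} \approx 15.333$)
$- 3909 \left(\left(a{\left(-6,V{\left(-5,-4 \right)} \right)} + R\right) - 6\right) = - 3909 \left(\left(\left(3 - 6\right)^{2} + \frac{46}{3}\right) - 6\right) = - 3909 \left(\left(\left(-3\right)^{2} + \frac{46}{3}\right) + \left(0 - 6\right)\right) = - 3909 \left(\left(9 + \frac{46}{3}\right) - 6\right) = - 3909 \left(\frac{73}{3} - 6\right) = \left(-3909\right) \frac{55}{3} = -71665$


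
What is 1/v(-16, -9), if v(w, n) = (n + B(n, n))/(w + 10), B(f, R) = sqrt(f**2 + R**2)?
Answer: -2/3 - 2*sqrt(2)/3 ≈ -1.6095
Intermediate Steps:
B(f, R) = sqrt(R**2 + f**2)
v(w, n) = (n + sqrt(2)*sqrt(n**2))/(10 + w) (v(w, n) = (n + sqrt(n**2 + n**2))/(w + 10) = (n + sqrt(2*n**2))/(10 + w) = (n + sqrt(2)*sqrt(n**2))/(10 + w))
1/v(-16, -9) = 1/((-9 + sqrt(2)*sqrt((-9)**2))/(10 - 16)) = 1/((-9 + sqrt(2)*sqrt(81))/(-6)) = 1/(-(-9 + sqrt(2)*9)/6) = 1/(-(-9 + 9*sqrt(2))/6) = 1/(3/2 - 3*sqrt(2)/2)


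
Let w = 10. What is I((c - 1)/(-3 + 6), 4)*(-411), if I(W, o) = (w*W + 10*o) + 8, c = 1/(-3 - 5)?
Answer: -72747/4 ≈ -18187.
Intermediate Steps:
c = -⅛ (c = 1/(-8) = -⅛ ≈ -0.12500)
I(W, o) = 8 + 10*W + 10*o (I(W, o) = (10*W + 10*o) + 8 = 8 + 10*W + 10*o)
I((c - 1)/(-3 + 6), 4)*(-411) = (8 + 10*((-⅛ - 1)/(-3 + 6)) + 10*4)*(-411) = (8 + 10*(-9/8/3) + 40)*(-411) = (8 + 10*(-9/8*⅓) + 40)*(-411) = (8 + 10*(-3/8) + 40)*(-411) = (8 - 15/4 + 40)*(-411) = (177/4)*(-411) = -72747/4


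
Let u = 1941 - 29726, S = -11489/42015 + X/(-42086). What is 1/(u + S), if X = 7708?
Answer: -884121645/24565723595162 ≈ -3.5990e-5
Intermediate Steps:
S = -403688837/884121645 (S = -11489/42015 + 7708/(-42086) = -11489*1/42015 + 7708*(-1/42086) = -11489/42015 - 3854/21043 = -403688837/884121645 ≈ -0.45660)
u = -27785
1/(u + S) = 1/(-27785 - 403688837/884121645) = 1/(-24565723595162/884121645) = -884121645/24565723595162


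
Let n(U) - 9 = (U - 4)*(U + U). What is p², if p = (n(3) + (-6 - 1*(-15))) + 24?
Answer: 1296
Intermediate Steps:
n(U) = 9 + 2*U*(-4 + U) (n(U) = 9 + (U - 4)*(U + U) = 9 + (-4 + U)*(2*U) = 9 + 2*U*(-4 + U))
p = 36 (p = ((9 - 8*3 + 2*3²) + (-6 - 1*(-15))) + 24 = ((9 - 24 + 2*9) + (-6 + 15)) + 24 = ((9 - 24 + 18) + 9) + 24 = (3 + 9) + 24 = 12 + 24 = 36)
p² = 36² = 1296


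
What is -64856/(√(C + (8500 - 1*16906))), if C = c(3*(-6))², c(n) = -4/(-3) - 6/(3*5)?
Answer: 486420*I*√1891154/945577 ≈ 707.42*I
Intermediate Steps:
c(n) = 14/15 (c(n) = -4*(-⅓) - 6/15 = 4/3 - 6*1/15 = 4/3 - ⅖ = 14/15)
C = 196/225 (C = (14/15)² = 196/225 ≈ 0.87111)
-64856/(√(C + (8500 - 1*16906))) = -64856/(√(196/225 + (8500 - 1*16906))) = -64856/(√(196/225 + (8500 - 16906))) = -64856/(√(196/225 - 8406)) = -64856/(√(-1891154/225)) = -64856/(I*√1891154/15) = -64856*(-15*I*√1891154/1891154) = -(-486420)*I*√1891154/945577 = 486420*I*√1891154/945577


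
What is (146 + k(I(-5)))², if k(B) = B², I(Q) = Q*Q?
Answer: 594441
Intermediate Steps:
I(Q) = Q²
(146 + k(I(-5)))² = (146 + ((-5)²)²)² = (146 + 25²)² = (146 + 625)² = 771² = 594441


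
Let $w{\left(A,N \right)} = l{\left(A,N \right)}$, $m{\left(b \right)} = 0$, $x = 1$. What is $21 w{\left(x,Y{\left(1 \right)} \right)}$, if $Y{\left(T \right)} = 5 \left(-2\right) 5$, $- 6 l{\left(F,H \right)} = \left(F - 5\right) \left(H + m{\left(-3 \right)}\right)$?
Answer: $-700$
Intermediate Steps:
$l{\left(F,H \right)} = - \frac{H \left(-5 + F\right)}{6}$ ($l{\left(F,H \right)} = - \frac{\left(F - 5\right) \left(H + 0\right)}{6} = - \frac{\left(-5 + F\right) H}{6} = - \frac{H \left(-5 + F\right)}{6}$)
$Y{\left(T \right)} = -50$ ($Y{\left(T \right)} = \left(-10\right) 5 = -50$)
$w{\left(A,N \right)} = \frac{N \left(5 - A\right)}{6}$
$21 w{\left(x,Y{\left(1 \right)} \right)} = 21 \cdot \frac{1}{6} \left(-50\right) \left(5 - 1\right) = 21 \cdot \frac{1}{6} \left(-50\right) 4 = 21 \left(- \frac{100}{3}\right) = -700$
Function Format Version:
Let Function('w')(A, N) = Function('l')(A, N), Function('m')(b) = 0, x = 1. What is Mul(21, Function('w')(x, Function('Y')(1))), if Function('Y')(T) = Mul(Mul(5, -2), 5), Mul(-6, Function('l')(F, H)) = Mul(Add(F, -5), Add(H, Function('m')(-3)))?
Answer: -700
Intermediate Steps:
Function('l')(F, H) = Mul(Rational(-1, 6), H, Add(-5, F)) (Function('l')(F, H) = Mul(Rational(-1, 6), Mul(Add(F, -5), Add(H, 0))) = Mul(Rational(-1, 6), Mul(Add(-5, F), H)) = Mul(Rational(-1, 6), Mul(H, Add(-5, F))) = Mul(Rational(-1, 6), H, Add(-5, F)))
Function('Y')(T) = -50 (Function('Y')(T) = Mul(-10, 5) = -50)
Function('w')(A, N) = Mul(Rational(1, 6), N, Add(5, Mul(-1, A)))
Mul(21, Function('w')(x, Function('Y')(1))) = Mul(21, Mul(Rational(1, 6), -50, Add(5, Mul(-1, 1)))) = Mul(21, Mul(Rational(1, 6), -50, Add(5, -1))) = Mul(21, Mul(Rational(1, 6), -50, 4)) = Mul(21, Rational(-100, 3)) = -700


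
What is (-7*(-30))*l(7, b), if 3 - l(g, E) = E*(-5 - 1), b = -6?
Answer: -6930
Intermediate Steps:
l(g, E) = 3 + 6*E (l(g, E) = 3 - E*(-5 - 1) = 3 - E*(-6) = 3 - (-6)*E = 3 + 6*E)
(-7*(-30))*l(7, b) = (-7*(-30))*(3 + 6*(-6)) = 210*(3 - 36) = 210*(-33) = -6930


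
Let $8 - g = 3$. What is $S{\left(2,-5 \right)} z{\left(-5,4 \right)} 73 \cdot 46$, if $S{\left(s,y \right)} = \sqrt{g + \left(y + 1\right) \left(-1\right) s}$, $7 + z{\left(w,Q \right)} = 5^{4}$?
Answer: $2075244 \sqrt{13} \approx 7.4824 \cdot 10^{6}$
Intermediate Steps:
$g = 5$ ($g = 8 - 3 = 5$)
$z{\left(w,Q \right)} = 618$ ($z{\left(w,Q \right)} = -7 + 5^{4} = -7 + 625 = 618$)
$S{\left(s,y \right)} = \sqrt{5 + s \left(-1 - y\right)}$ ($S{\left(s,y \right)} = \sqrt{5 + \left(y + 1\right) \left(-1\right) s} = \sqrt{5 + \left(1 + y\right) \left(-1\right) s} = \sqrt{5 + \left(-1 - y\right) s} = \sqrt{5 + s \left(-1 - y\right)}$)
$S{\left(2,-5 \right)} z{\left(-5,4 \right)} 73 \cdot 46 = \sqrt{5 - 2 - 2 \left(-5\right)} 618 \cdot 73 \cdot 46 = \sqrt{5 - 2 + 10} \cdot 618 \cdot 73 \cdot 46 = \sqrt{13} \cdot 618 \cdot 73 \cdot 46 = 618 \sqrt{13} \cdot 73 \cdot 46 = 45114 \sqrt{13} \cdot 46 = 2075244 \sqrt{13}$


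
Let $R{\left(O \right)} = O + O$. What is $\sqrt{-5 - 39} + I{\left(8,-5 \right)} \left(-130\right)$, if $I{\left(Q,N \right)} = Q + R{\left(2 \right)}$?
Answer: $-1560 + 2 i \sqrt{11} \approx -1560.0 + 6.6332 i$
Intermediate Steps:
$R{\left(O \right)} = 2 O$
$I{\left(Q,N \right)} = 4 + Q$ ($I{\left(Q,N \right)} = Q + 2 \cdot 2 = Q + 4 = 4 + Q$)
$\sqrt{-5 - 39} + I{\left(8,-5 \right)} \left(-130\right) = \sqrt{-5 - 39} + \left(4 + 8\right) \left(-130\right) = \sqrt{-44} + 12 \left(-130\right) = 2 i \sqrt{11} - 1560 = -1560 + 2 i \sqrt{11}$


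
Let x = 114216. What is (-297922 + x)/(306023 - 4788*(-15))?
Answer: -183706/377843 ≈ -0.48620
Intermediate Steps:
(-297922 + x)/(306023 - 4788*(-15)) = (-297922 + 114216)/(306023 - 4788*(-15)) = -183706/(306023 + 71820) = -183706/377843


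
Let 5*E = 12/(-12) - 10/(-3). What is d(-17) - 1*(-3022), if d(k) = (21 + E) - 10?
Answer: 45502/15 ≈ 3033.5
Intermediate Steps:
E = 7/15 (E = (12/(-12) - 10/(-3))/5 = (12*(-1/12) - 10*(-⅓))/5 = (-1 + 10/3)/5 = (⅕)*(7/3) = 7/15 ≈ 0.46667)
d(k) = 172/15 (d(k) = (21 + 7/15) - 10 = 322/15 - 10 = 172/15)
d(-17) - 1*(-3022) = 172/15 - 1*(-3022) = 172/15 + 3022 = 45502/15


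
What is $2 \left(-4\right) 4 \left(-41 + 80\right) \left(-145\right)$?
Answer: $180960$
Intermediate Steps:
$2 \left(-4\right) 4 \left(-41 + 80\right) \left(-145\right) = \left(-8\right) 4 \cdot 39 \left(-145\right) = \left(-32\right) 39 \left(-145\right) = \left(-1248\right) \left(-145\right) = 180960$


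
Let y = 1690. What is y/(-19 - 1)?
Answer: -169/2 ≈ -84.500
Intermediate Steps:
y/(-19 - 1) = 1690/(-19 - 1) = 1690/(-20) = 1690*(-1/20) = -169/2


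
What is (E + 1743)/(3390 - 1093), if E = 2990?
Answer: 4733/2297 ≈ 2.0605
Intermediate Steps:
(E + 1743)/(3390 - 1093) = (2990 + 1743)/(3390 - 1093) = 4733/2297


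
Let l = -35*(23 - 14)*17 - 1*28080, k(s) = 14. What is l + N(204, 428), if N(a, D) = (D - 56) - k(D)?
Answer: -33077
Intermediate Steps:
N(a, D) = -70 + D (N(a, D) = (D - 56) - 1*14 = (-56 + D) - 14 = -70 + D)
l = -33435 (l = -35*9*17 - 28080 = -315*17 - 28080 = -5355 - 28080 = -33435)
l + N(204, 428) = -33435 + (-70 + 428) = -33435 + 358 = -33077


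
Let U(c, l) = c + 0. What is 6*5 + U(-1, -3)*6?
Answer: 24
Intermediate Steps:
U(c, l) = c
6*5 + U(-1, -3)*6 = 6*5 - 1*6 = 30 - 6 = 24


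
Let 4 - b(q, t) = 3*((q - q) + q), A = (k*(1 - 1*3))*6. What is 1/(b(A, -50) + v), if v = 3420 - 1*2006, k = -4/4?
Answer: 1/1382 ≈ 0.00072359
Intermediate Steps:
k = -1 (k = -4*¼ = -1)
A = 12 (A = -(1 - 1*3)*6 = -(1 - 3)*6 = -1*(-2)*6 = 2*6 = 12)
v = 1414 (v = 3420 - 2006 = 1414)
b(q, t) = 4 - 3*q (b(q, t) = 4 - 3*((q - q) + q) = 4 - 3*(0 + q) = 4 - 3*q)
1/(b(A, -50) + v) = 1/((4 - 3*12) + 1414) = 1/((4 - 36) + 1414) = 1/(-32 + 1414) = 1/1382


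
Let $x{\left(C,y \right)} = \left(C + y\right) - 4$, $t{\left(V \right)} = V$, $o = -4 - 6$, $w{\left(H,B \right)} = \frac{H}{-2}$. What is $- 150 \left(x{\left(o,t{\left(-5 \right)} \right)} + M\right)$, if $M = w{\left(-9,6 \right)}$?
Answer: $2175$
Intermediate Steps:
$w{\left(H,B \right)} = - \frac{H}{2}$ ($w{\left(H,B \right)} = H \left(- \frac{1}{2}\right) = - \frac{H}{2}$)
$o = -10$ ($o = -4 - 6 = -10$)
$x{\left(C,y \right)} = -4 + C + y$
$M = \frac{9}{2}$ ($M = \left(- \frac{1}{2}\right) \left(-9\right) = \frac{9}{2} \approx 4.5$)
$- 150 \left(x{\left(o,t{\left(-5 \right)} \right)} + M\right) = - 150 \left(\left(-4 - 10 - 5\right) + \frac{9}{2}\right) = - 150 \left(-19 + \frac{9}{2}\right) = \left(-150\right) \left(- \frac{29}{2}\right) = 2175$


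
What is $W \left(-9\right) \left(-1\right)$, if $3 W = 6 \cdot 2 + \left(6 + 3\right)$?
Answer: $63$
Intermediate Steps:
$W = 7$ ($W = \frac{6 \cdot 2 + \left(6 + 3\right)}{3} = \frac{12 + 9}{3} = \frac{1}{3} \cdot 21 = 7$)
$W \left(-9\right) \left(-1\right) = 7 \left(-9\right) \left(-1\right) = \left(-63\right) \left(-1\right) = 63$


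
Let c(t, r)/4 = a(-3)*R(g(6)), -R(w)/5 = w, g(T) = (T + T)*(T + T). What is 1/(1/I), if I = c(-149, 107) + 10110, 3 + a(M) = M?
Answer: 27390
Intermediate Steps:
a(M) = -3 + M
g(T) = 4*T² (g(T) = (2*T)*(2*T) = 4*T²)
R(w) = -5*w
c(t, r) = 17280 (c(t, r) = 4*((-3 - 3)*(-20*6²)) = 4*(-(-30)*4*36) = 4*(-(-30)*144) = 4*(-6*(-720)) = 4*4320 = 17280)
I = 27390 (I = 17280 + 10110 = 27390)
1/(1/I) = 1/(1/27390) = 27390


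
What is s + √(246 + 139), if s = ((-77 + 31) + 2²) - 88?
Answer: -130 + √385 ≈ -110.38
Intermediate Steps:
s = -130 (s = (-46 + 4) - 88 = -42 - 88 = -130)
s + √(246 + 139) = -130 + √(246 + 139) = -130 + √385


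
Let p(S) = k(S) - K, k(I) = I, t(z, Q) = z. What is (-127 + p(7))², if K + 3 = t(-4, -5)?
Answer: 12769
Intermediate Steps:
K = -7 (K = -3 - 4 = -7)
p(S) = 7 + S (p(S) = S - 1*(-7) = S + 7 = 7 + S)
(-127 + p(7))² = (-127 + (7 + 7))² = (-127 + 14)² = (-113)² = 12769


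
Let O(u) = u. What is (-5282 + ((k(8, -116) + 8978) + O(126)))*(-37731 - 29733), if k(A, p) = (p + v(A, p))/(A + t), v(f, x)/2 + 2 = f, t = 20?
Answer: -1803177792/7 ≈ -2.5760e+8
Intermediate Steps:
v(f, x) = -4 + 2*f
k(A, p) = (-4 + p + 2*A)/(20 + A) (k(A, p) = (p + (-4 + 2*A))/(A + 20) = (-4 + p + 2*A)/(20 + A))
(-5282 + ((k(8, -116) + 8978) + O(126)))*(-37731 - 29733) = (-5282 + (((-4 - 116 + 2*8)/(20 + 8) + 8978) + 126))*(-37731 - 29733) = (-5282 + (((-4 - 116 + 16)/28 + 8978) + 126))*(-67464) = (-5282 + (((1/28)*(-104) + 8978) + 126))*(-67464) = (-5282 + ((-26/7 + 8978) + 126))*(-67464) = (-5282 + (62820/7 + 126))*(-67464) = (-5282 + 63702/7)*(-67464) = (26728/7)*(-67464) = -1803177792/7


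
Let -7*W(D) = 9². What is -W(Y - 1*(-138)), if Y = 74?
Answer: 81/7 ≈ 11.571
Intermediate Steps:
W(D) = -81/7 (W(D) = -⅐*9² = -⅐*81 = -81/7)
-W(Y - 1*(-138)) = -1*(-81/7) = 81/7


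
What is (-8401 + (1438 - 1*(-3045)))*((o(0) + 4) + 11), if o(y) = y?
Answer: -58770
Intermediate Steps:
(-8401 + (1438 - 1*(-3045)))*((o(0) + 4) + 11) = (-8401 + (1438 - 1*(-3045)))*((0 + 4) + 11) = (-8401 + (1438 + 3045))*(4 + 11) = (-8401 + 4483)*15 = -3918*15 = -58770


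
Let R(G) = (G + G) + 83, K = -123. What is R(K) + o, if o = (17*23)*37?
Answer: 14304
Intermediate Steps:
R(G) = 83 + 2*G (R(G) = 2*G + 83 = 83 + 2*G)
o = 14467 (o = 391*37 = 14467)
R(K) + o = (83 + 2*(-123)) + 14467 = (83 - 246) + 14467 = -163 + 14467 = 14304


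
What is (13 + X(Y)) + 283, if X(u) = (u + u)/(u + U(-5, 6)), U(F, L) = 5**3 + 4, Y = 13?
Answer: 21029/71 ≈ 296.18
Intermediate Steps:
U(F, L) = 129 (U(F, L) = 125 + 4 = 129)
X(u) = 2*u/(129 + u) (X(u) = (u + u)/(u + 129) = (2*u)/(129 + u) = 2*u/(129 + u))
(13 + X(Y)) + 283 = (13 + 2*13/(129 + 13)) + 283 = (13 + 2*13/142) + 283 = (13 + 2*13*(1/142)) + 283 = (13 + 13/71) + 283 = 936/71 + 283 = 21029/71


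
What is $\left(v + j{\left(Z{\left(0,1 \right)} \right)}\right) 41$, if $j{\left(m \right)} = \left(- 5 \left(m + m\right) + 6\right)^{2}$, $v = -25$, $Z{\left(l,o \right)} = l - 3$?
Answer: $52111$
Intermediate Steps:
$Z{\left(l,o \right)} = -3 + l$
$j{\left(m \right)} = \left(6 - 10 m\right)^{2}$ ($j{\left(m \right)} = \left(- 5 \cdot 2 m + 6\right)^{2} = \left(- 10 m + 6\right)^{2} = \left(6 - 10 m\right)^{2}$)
$\left(v + j{\left(Z{\left(0,1 \right)} \right)}\right) 41 = \left(-25 + 4 \left(-3 + 5 \left(-3 + 0\right)\right)^{2}\right) 41 = \left(-25 + 4 \left(-3 + 5 \left(-3\right)\right)^{2}\right) 41 = \left(-25 + 4 \left(-3 - 15\right)^{2}\right) 41 = \left(-25 + 4 \left(-18\right)^{2}\right) 41 = \left(-25 + 4 \cdot 324\right) 41 = \left(-25 + 1296\right) 41 = 1271 \cdot 41 = 52111$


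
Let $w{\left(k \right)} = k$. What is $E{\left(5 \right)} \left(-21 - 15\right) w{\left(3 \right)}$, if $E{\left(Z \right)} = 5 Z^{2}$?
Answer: $-13500$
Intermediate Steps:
$E{\left(5 \right)} \left(-21 - 15\right) w{\left(3 \right)} = 5 \cdot 5^{2} \left(-21 - 15\right) 3 = 5 \cdot 25 \left(-36\right) 3 = 125 \left(-36\right) 3 = \left(-4500\right) 3 = -13500$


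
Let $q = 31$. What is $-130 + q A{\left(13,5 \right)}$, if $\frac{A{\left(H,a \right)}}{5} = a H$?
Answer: $9945$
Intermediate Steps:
$A{\left(H,a \right)} = 5 H a$ ($A{\left(H,a \right)} = 5 a H = 5 H a$)
$-130 + q A{\left(13,5 \right)} = -130 + 31 \cdot 5 \cdot 13 \cdot 5 = -130 + 31 \cdot 325 = -130 + 10075 = 9945$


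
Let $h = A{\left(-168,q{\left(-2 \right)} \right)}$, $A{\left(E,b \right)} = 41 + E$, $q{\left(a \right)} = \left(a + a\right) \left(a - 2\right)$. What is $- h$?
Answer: $127$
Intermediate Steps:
$q{\left(a \right)} = 2 a \left(-2 + a\right)$
$h = -127$ ($h = 41 - 168 = -127$)
$- h = \left(-1\right) \left(-127\right) = 127$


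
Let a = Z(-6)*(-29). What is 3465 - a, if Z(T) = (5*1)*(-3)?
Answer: 3030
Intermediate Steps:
Z(T) = -15 (Z(T) = 5*(-3) = -15)
a = 435 (a = -15*(-29) = 435)
3465 - a = 3465 - 1*435 = 3465 - 435 = 3030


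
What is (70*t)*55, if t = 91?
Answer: 350350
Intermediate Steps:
(70*t)*55 = (70*91)*55 = 6370*55 = 350350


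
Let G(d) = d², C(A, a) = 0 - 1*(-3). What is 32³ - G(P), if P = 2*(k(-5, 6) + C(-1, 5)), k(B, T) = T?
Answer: 32444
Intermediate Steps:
C(A, a) = 3 (C(A, a) = 0 + 3 = 3)
P = 18 (P = 2*(6 + 3) = 2*9 = 18)
32³ - G(P) = 32³ - 1*18² = 32768 - 1*324 = 32768 - 324 = 32444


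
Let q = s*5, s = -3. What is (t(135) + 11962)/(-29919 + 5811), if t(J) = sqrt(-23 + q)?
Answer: -5981/12054 - I*sqrt(38)/24108 ≈ -0.49618 - 0.0002557*I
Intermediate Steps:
q = -15 (q = -3*5 = -15)
t(J) = I*sqrt(38) (t(J) = sqrt(-23 - 15) = sqrt(-38) = I*sqrt(38))
(t(135) + 11962)/(-29919 + 5811) = (I*sqrt(38) + 11962)/(-29919 + 5811) = (11962 + I*sqrt(38))/(-24108) = (11962 + I*sqrt(38))*(-1/24108) = -5981/12054 - I*sqrt(38)/24108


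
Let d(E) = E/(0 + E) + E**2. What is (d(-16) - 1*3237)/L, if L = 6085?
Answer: -596/1217 ≈ -0.48973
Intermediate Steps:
d(E) = 1 + E**2 (d(E) = E/E + E**2 = 1 + E**2)
(d(-16) - 1*3237)/L = ((1 + (-16)**2) - 1*3237)/6085 = ((1 + 256) - 3237)*(1/6085) = (257 - 3237)*(1/6085) = -2980*1/6085 = -596/1217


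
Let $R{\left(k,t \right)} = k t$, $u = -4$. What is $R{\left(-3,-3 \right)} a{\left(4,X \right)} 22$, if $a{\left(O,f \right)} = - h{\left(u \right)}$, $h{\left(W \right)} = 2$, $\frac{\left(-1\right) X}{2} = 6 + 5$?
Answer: $-396$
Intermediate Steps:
$X = -22$ ($X = - 2 \left(6 + 5\right) = \left(-2\right) 11 = -22$)
$a{\left(O,f \right)} = -2$ ($a{\left(O,f \right)} = \left(-1\right) 2 = -2$)
$R{\left(-3,-3 \right)} a{\left(4,X \right)} 22 = \left(-3\right) \left(-3\right) \left(-2\right) 22 = 9 \left(-2\right) 22 = \left(-18\right) 22 = -396$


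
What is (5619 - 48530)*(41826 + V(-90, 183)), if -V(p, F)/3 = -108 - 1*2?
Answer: -1808956116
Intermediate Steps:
V(p, F) = 330 (V(p, F) = -3*(-108 - 1*2) = -3*(-108 - 2) = -3*(-110) = 330)
(5619 - 48530)*(41826 + V(-90, 183)) = (5619 - 48530)*(41826 + 330) = -42911*42156 = -1808956116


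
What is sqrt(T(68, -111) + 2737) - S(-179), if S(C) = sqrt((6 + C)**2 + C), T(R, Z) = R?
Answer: sqrt(2805) - 5*sqrt(1190) ≈ -119.52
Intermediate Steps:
S(C) = sqrt(C + (6 + C)**2)
sqrt(T(68, -111) + 2737) - S(-179) = sqrt(68 + 2737) - sqrt(-179 + (6 - 179)**2) = sqrt(2805) - sqrt(-179 + (-173)**2) = sqrt(2805) - sqrt(-179 + 29929) = sqrt(2805) - sqrt(29750) = sqrt(2805) - 5*sqrt(1190)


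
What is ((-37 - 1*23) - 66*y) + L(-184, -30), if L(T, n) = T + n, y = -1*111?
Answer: 7052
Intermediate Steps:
y = -111
((-37 - 1*23) - 66*y) + L(-184, -30) = ((-37 - 1*23) - 66*(-111)) + (-184 - 30) = ((-37 - 23) + 7326) - 214 = (-60 + 7326) - 214 = 7266 - 214 = 7052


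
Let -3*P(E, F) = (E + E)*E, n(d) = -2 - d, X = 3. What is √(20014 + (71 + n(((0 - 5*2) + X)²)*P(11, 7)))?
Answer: √24199 ≈ 155.56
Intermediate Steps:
P(E, F) = -2*E²/3 (P(E, F) = -(E + E)*E/3 = -2*E*E/3 = -2*E²/3)
√(20014 + (71 + n(((0 - 5*2) + X)²)*P(11, 7))) = √(20014 + (71 + (-2 - ((0 - 5*2) + 3)²)*(-⅔*11²))) = √(20014 + (71 + (-2 - ((0 - 10) + 3)²)*(-⅔*121))) = √(20014 + (71 + (-2 - (-10 + 3)²)*(-242/3))) = √(20014 + (71 + (-2 - 1*(-7)²)*(-242/3))) = √(20014 + (71 + (-2 - 1*49)*(-242/3))) = √(20014 + (71 + (-2 - 49)*(-242/3))) = √(20014 + (71 - 51*(-242/3))) = √(20014 + (71 + 4114)) = √(20014 + 4185) = √24199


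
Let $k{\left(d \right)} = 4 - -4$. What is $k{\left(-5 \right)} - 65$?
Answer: $-57$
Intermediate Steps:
$k{\left(d \right)} = 8$ ($k{\left(d \right)} = 4 + 4 = 8$)
$k{\left(-5 \right)} - 65 = 8 - 65 = -57$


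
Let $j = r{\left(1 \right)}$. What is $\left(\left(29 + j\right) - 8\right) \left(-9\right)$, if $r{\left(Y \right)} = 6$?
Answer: $-243$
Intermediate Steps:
$j = 6$
$\left(\left(29 + j\right) - 8\right) \left(-9\right) = \left(\left(29 + 6\right) - 8\right) \left(-9\right) = \left(35 - 8\right) \left(-9\right) = 27 \left(-9\right) = -243$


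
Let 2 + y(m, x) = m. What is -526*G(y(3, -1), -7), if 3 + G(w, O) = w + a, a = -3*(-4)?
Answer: -5260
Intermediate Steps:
a = 12
y(m, x) = -2 + m
G(w, O) = 9 + w (G(w, O) = -3 + (w + 12) = -3 + (12 + w) = 9 + w)
-526*G(y(3, -1), -7) = -526*(9 + (-2 + 3)) = -526*(9 + 1) = -526*10 = -5260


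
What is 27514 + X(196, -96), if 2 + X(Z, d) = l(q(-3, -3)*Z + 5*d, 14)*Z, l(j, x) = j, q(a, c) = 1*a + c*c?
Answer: 163928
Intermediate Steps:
q(a, c) = a + c**2
X(Z, d) = -2 + Z*(5*d + 6*Z) (X(Z, d) = -2 + ((-3 + (-3)**2)*Z + 5*d)*Z = -2 + ((-3 + 9)*Z + 5*d)*Z = -2 + (6*Z + 5*d)*Z = -2 + (5*d + 6*Z)*Z = -2 + Z*(5*d + 6*Z))
27514 + X(196, -96) = 27514 + (-2 + 6*196**2 + 5*196*(-96)) = 27514 + (-2 + 6*38416 - 94080) = 27514 + (-2 + 230496 - 94080) = 27514 + 136414 = 163928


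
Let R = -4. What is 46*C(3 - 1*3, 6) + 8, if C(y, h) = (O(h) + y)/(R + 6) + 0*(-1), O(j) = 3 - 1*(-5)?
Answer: 192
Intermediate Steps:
O(j) = 8 (O(j) = 3 + 5 = 8)
C(y, h) = 4 + y/2 (C(y, h) = (8 + y)/(-4 + 6) + 0*(-1) = (8 + y)/2 + 0 = (8 + y)*(½) + 0 = (4 + y/2) + 0 = 4 + y/2)
46*C(3 - 1*3, 6) + 8 = 46*(4 + (3 - 1*3)/2) + 8 = 46*(4 + (3 - 3)/2) + 8 = 46*(4 + (½)*0) + 8 = 46*(4 + 0) + 8 = 46*4 + 8 = 184 + 8 = 192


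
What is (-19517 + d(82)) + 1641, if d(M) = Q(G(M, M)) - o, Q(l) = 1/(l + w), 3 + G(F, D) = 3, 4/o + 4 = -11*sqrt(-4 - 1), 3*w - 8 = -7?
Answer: -11099117/621 - 44*I*sqrt(5)/621 ≈ -17873.0 - 0.15843*I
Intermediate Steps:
w = 1/3 (w = 8/3 + (1/3)*(-7) = 8/3 - 7/3 = 1/3 ≈ 0.33333)
o = 4/(-4 - 11*I*sqrt(5)) (o = 4/(-4 - 11*sqrt(-4 - 1)) = 4/(-4 - 11*I*sqrt(5)) ≈ -0.025765 + 0.15843*I)
G(F, D) = 0 (G(F, D) = -3 + 3 = 0)
Q(l) = 1/(1/3 + l) (Q(l) = 1/(l + 1/3) = 1/(1/3 + l))
d(M) = 1879/621 - 44*I*sqrt(5)/621 (d(M) = 3/(1 + 3*0) - (-16/621 + 44*I*sqrt(5)/621) = 3/(1 + 0) + (16/621 - 44*I*sqrt(5)/621) = 3/1 + (16/621 - 44*I*sqrt(5)/621) = 3*1 + (16/621 - 44*I*sqrt(5)/621) = 3 + (16/621 - 44*I*sqrt(5)/621) = 1879/621 - 44*I*sqrt(5)/621)
(-19517 + d(82)) + 1641 = (-19517 + (1879/621 - 44*I*sqrt(5)/621)) + 1641 = (-12118178/621 - 44*I*sqrt(5)/621) + 1641 = -11099117/621 - 44*I*sqrt(5)/621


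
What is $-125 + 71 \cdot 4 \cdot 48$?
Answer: $13507$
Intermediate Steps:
$-125 + 71 \cdot 4 \cdot 48 = -125 + 71 \cdot 192 = -125 + 13632 = 13507$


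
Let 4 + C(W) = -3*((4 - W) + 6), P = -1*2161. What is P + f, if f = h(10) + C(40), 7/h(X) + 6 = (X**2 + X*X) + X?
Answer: -423293/204 ≈ -2075.0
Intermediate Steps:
h(X) = 7/(-6 + X + 2*X**2) (h(X) = 7/(-6 + ((X**2 + X*X) + X)) = 7/(-6 + ((X**2 + X**2) + X)) = 7/(-6 + (2*X**2 + X)) = 7/(-6 + (X + 2*X**2)) = 7/(-6 + X + 2*X**2))
P = -2161
C(W) = -34 + 3*W (C(W) = -4 - 3*((4 - W) + 6) = -4 - 3*(10 - W) = -4 + (-30 + 3*W) = -34 + 3*W)
f = 17551/204 (f = 7/(-6 + 10 + 2*10**2) + (-34 + 3*40) = 7/(-6 + 10 + 2*100) + (-34 + 120) = 7/(-6 + 10 + 200) + 86 = 7/204 + 86 = 17551/204 ≈ 86.034)
P + f = -2161 + 17551/204 = -423293/204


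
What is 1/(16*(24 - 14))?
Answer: 1/160 ≈ 0.0062500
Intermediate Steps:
1/(16*(24 - 14)) = 1/(16*10) = 1/160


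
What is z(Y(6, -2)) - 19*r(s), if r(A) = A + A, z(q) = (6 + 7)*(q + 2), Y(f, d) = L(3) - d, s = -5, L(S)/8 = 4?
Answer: 658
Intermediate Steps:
L(S) = 32 (L(S) = 8*4 = 32)
Y(f, d) = 32 - d
z(q) = 26 + 13*q (z(q) = 13*(2 + q) = 26 + 13*q)
r(A) = 2*A
z(Y(6, -2)) - 19*r(s) = (26 + 13*(32 - 1*(-2))) - 38*(-5) = (26 + 13*(32 + 2)) - 19*(-10) = (26 + 13*34) + 190 = (26 + 442) + 190 = 468 + 190 = 658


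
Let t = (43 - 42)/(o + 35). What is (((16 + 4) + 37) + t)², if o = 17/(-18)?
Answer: 1222131681/375769 ≈ 3252.3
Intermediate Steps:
o = -17/18 (o = 17*(-1/18) = -17/18 ≈ -0.94444)
t = 18/613 (t = (43 - 42)/(-17/18 + 35) = 1/(613/18) = 1*(18/613) = 18/613 ≈ 0.029364)
(((16 + 4) + 37) + t)² = (((16 + 4) + 37) + 18/613)² = ((20 + 37) + 18/613)² = (57 + 18/613)² = (34959/613)² = 1222131681/375769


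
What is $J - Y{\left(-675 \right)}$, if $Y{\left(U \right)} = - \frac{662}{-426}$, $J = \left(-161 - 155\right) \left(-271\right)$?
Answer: $\frac{18240137}{213} \approx 85635.0$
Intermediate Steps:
$J = 85636$ ($J = \left(-316\right) \left(-271\right) = 85636$)
$Y{\left(U \right)} = \frac{331}{213}$ ($Y{\left(U \right)} = \left(-662\right) \left(- \frac{1}{426}\right) = \frac{331}{213}$)
$J - Y{\left(-675 \right)} = 85636 - \frac{331}{213} = \frac{18240137}{213}$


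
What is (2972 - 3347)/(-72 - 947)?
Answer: 375/1019 ≈ 0.36801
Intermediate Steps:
(2972 - 3347)/(-72 - 947) = -375/(-1019) = -375*(-1/1019) = 375/1019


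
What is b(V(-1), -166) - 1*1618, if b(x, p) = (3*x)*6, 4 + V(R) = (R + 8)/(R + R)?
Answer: -1753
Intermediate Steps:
V(R) = -4 + (8 + R)/(2*R) (V(R) = -4 + (R + 8)/(R + R) = -4 + (8 + R)/((2*R)) = -4 + (8 + R)*(1/(2*R)) = -4 + (8 + R)/(2*R))
b(x, p) = 18*x
b(V(-1), -166) - 1*1618 = 18*(-7/2 + 4/(-1)) - 1*1618 = 18*(-7/2 + 4*(-1)) - 1618 = 18*(-7/2 - 4) - 1618 = 18*(-15/2) - 1618 = -135 - 1618 = -1753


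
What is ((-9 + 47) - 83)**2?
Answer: 2025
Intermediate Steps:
((-9 + 47) - 83)**2 = (38 - 83)**2 = (-45)**2 = 2025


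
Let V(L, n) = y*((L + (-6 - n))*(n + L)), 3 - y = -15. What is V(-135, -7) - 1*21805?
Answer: 320699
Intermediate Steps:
y = 18 (y = 3 - 1*(-15) = 3 + 15 = 18)
V(L, n) = 18*(L + n)*(-6 + L - n) (V(L, n) = 18*((L + (-6 - n))*(n + L)) = 18*((-6 + L - n)*(L + n)) = 18*((L + n)*(-6 + L - n)) = 18*(L + n)*(-6 + L - n))
V(-135, -7) - 1*21805 = (-108*(-135) - 108*(-7) - 18*(-7)² + 18*(-135)²) - 1*21805 = (14580 + 756 - 18*49 + 18*18225) - 21805 = (14580 + 756 - 882 + 328050) - 21805 = 342504 - 21805 = 320699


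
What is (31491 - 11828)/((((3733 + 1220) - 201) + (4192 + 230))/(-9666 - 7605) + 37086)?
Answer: 113199891/213501044 ≈ 0.53021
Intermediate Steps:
(31491 - 11828)/((((3733 + 1220) - 201) + (4192 + 230))/(-9666 - 7605) + 37086) = 19663/(((4953 - 201) + 4422)/(-17271) + 37086) = 19663/((4752 + 4422)*(-1/17271) + 37086) = 19663/(9174*(-1/17271) + 37086) = 19663/(-3058/5757 + 37086) = 19663/(213501044/5757) = 19663*(5757/213501044) = 113199891/213501044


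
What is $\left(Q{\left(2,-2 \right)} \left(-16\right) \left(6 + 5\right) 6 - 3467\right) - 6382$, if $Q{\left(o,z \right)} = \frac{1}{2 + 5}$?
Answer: $- \frac{69999}{7} \approx -9999.9$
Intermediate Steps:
$Q{\left(o,z \right)} = \frac{1}{7}$
$\left(Q{\left(2,-2 \right)} \left(-16\right) \left(6 + 5\right) 6 - 3467\right) - 6382 = \left(\frac{1}{7} \left(-16\right) \left(6 + 5\right) 6 - 3467\right) - 6382 = \left(- \frac{16 \cdot 11 \cdot 6}{7} - 3467\right) - 6382 = \left(\left(- \frac{16}{7}\right) 66 - 3467\right) - 6382 = \left(- \frac{1056}{7} - 3467\right) - 6382 = - \frac{25325}{7} - 6382 = - \frac{69999}{7}$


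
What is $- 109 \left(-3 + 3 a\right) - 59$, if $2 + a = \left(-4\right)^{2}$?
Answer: $-4310$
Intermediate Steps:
$a = 14$ ($a = -2 + \left(-4\right)^{2} = -2 + 16 = 14$)
$- 109 \left(-3 + 3 a\right) - 59 = - 109 \left(-3 + 3 \cdot 14\right) - 59 = - 109 \left(-3 + 42\right) - 59 = \left(-109\right) 39 - 59 = -4251 - 59 = -4310$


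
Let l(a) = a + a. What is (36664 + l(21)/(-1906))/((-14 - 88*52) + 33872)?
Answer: 34940771/27905746 ≈ 1.2521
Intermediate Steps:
l(a) = 2*a
(36664 + l(21)/(-1906))/((-14 - 88*52) + 33872) = (36664 + (2*21)/(-1906))/((-14 - 88*52) + 33872) = (36664 + 42*(-1/1906))/((-14 - 4576) + 33872) = (36664 - 21/953)/(-4590 + 33872) = (34940771/953)/29282 = (34940771/953)*(1/29282) = 34940771/27905746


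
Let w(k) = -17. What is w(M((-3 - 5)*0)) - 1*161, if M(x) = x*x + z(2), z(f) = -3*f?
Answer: -178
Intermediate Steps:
M(x) = -6 + x**2 (M(x) = x*x - 3*2 = x**2 - 6 = -6 + x**2)
w(M((-3 - 5)*0)) - 1*161 = -17 - 1*161 = -17 - 161 = -178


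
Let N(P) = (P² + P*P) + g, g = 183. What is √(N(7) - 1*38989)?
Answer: 2*I*√9677 ≈ 196.74*I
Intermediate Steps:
N(P) = 183 + 2*P² (N(P) = (P² + P*P) + 183 = (P² + P²) + 183 = 2*P² + 183 = 183 + 2*P²)
√(N(7) - 1*38989) = √((183 + 2*7²) - 1*38989) = √((183 + 2*49) - 38989) = √((183 + 98) - 38989) = √(281 - 38989) = √(-38708) = 2*I*√9677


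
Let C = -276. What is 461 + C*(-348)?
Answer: 96509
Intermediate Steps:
461 + C*(-348) = 461 - 276*(-348) = 461 + 96048 = 96509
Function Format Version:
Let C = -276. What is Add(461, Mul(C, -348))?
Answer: 96509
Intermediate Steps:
Add(461, Mul(C, -348)) = Add(461, Mul(-276, -348)) = Add(461, 96048) = 96509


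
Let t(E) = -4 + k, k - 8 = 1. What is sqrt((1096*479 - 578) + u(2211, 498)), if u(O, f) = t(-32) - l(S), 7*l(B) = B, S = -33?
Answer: sqrt(25696370)/7 ≈ 724.17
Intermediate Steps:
k = 9 (k = 8 + 1 = 9)
t(E) = 5 (t(E) = -4 + 9 = 5)
l(B) = B/7
u(O, f) = 68/7 (u(O, f) = 5 - (-33)/7 = 5 - 1*(-33/7) = 5 + 33/7 = 68/7)
sqrt((1096*479 - 578) + u(2211, 498)) = sqrt((1096*479 - 578) + 68/7) = sqrt((524984 - 578) + 68/7) = sqrt(524406 + 68/7) = sqrt(3670910/7) = sqrt(25696370)/7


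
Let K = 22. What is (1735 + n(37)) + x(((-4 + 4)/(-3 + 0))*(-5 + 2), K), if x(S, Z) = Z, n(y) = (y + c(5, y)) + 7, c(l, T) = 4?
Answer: 1805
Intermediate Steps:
n(y) = 11 + y (n(y) = (y + 4) + 7 = (4 + y) + 7 = 11 + y)
(1735 + n(37)) + x(((-4 + 4)/(-3 + 0))*(-5 + 2), K) = (1735 + (11 + 37)) + 22 = (1735 + 48) + 22 = 1783 + 22 = 1805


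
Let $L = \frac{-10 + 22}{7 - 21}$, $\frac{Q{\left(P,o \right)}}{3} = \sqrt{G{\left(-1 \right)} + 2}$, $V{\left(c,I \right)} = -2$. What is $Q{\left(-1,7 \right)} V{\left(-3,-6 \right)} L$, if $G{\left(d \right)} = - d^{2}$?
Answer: $\frac{36}{7} \approx 5.1429$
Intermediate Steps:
$Q{\left(P,o \right)} = 3$ ($Q{\left(P,o \right)} = 3 \sqrt{- \left(-1\right)^{2} + 2} = 3 \sqrt{\left(-1\right) 1 + 2} = 3 \sqrt{-1 + 2} = 3 \sqrt{1} = 3 \cdot 1 = 3$)
$L = - \frac{6}{7}$ ($L = \frac{12}{-14} = 12 \left(- \frac{1}{14}\right) = - \frac{6}{7} \approx -0.85714$)
$Q{\left(-1,7 \right)} V{\left(-3,-6 \right)} L = 3 \left(-2\right) \left(- \frac{6}{7}\right) = \left(-6\right) \left(- \frac{6}{7}\right) = \frac{36}{7}$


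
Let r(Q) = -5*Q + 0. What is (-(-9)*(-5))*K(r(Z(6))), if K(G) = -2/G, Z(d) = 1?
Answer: -18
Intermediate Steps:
r(Q) = -5*Q
(-(-9)*(-5))*K(r(Z(6))) = (-(-9)*(-5))*(-2/((-5*1))) = (-3*15)*(-2/(-5)) = -(-90)*(-1)/5 = -45*2/5 = -18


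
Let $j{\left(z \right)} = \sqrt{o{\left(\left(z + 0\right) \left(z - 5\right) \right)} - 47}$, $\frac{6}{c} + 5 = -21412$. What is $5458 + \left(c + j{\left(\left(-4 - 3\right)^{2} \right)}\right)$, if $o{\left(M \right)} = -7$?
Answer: $\frac{38964660}{7139} + 3 i \sqrt{6} \approx 5458.0 + 7.3485 i$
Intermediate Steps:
$c = - \frac{2}{7139}$ ($c = \frac{6}{-5 - 21412} = \frac{6}{-21417} = 6 \left(- \frac{1}{21417}\right) = - \frac{2}{7139} \approx -0.00028015$)
$j{\left(z \right)} = 3 i \sqrt{6}$ ($j{\left(z \right)} = \sqrt{-7 - 47} = \sqrt{-54} = 3 i \sqrt{6}$)
$5458 + \left(c + j{\left(\left(-4 - 3\right)^{2} \right)}\right) = 5458 - \left(\frac{2}{7139} - 3 i \sqrt{6}\right) = \frac{38964660}{7139} + 3 i \sqrt{6}$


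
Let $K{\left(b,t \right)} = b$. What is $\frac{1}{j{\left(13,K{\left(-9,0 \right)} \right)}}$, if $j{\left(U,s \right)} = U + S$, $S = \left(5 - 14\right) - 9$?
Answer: $- \frac{1}{5} \approx -0.2$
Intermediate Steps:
$S = -18$ ($S = -9 - 9 = -18$)
$j{\left(U,s \right)} = -18 + U$ ($j{\left(U,s \right)} = U - 18 = -18 + U$)
$\frac{1}{j{\left(13,K{\left(-9,0 \right)} \right)}} = \frac{1}{-18 + 13} = \frac{1}{-5} = - \frac{1}{5}$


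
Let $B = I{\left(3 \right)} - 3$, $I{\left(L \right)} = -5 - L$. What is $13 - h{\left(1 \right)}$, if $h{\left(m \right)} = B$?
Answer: $24$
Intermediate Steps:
$B = -11$ ($B = \left(-5 - 3\right) - 3 = -8 - 3 = -11$)
$h{\left(m \right)} = -11$
$13 - h{\left(1 \right)} = 13 - -11 = 13 + 11 = 24$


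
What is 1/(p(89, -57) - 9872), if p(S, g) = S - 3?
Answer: -1/9786 ≈ -0.00010219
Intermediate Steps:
p(S, g) = -3 + S
1/(p(89, -57) - 9872) = 1/((-3 + 89) - 9872) = 1/(86 - 9872) = 1/(-9786) = -1/9786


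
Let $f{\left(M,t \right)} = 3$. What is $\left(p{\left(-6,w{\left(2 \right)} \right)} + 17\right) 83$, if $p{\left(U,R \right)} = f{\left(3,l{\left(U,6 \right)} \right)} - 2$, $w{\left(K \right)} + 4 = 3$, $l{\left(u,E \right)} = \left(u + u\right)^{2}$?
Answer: $1494$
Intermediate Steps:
$l{\left(u,E \right)} = 4 u^{2}$ ($l{\left(u,E \right)} = \left(2 u\right)^{2} = 4 u^{2}$)
$w{\left(K \right)} = -1$ ($w{\left(K \right)} = -4 + 3 = -1$)
$p{\left(U,R \right)} = 1$ ($p{\left(U,R \right)} = 3 - 2 = 1$)
$\left(p{\left(-6,w{\left(2 \right)} \right)} + 17\right) 83 = \left(1 + 17\right) 83 = 18 \cdot 83 = 1494$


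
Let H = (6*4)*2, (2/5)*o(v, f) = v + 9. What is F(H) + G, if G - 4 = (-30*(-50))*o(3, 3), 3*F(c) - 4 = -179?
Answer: 134837/3 ≈ 44946.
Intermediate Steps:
o(v, f) = 45/2 + 5*v/2 (o(v, f) = 5*(v + 9)/2 = 5*(9 + v)/2 = 45/2 + 5*v/2)
H = 48 (H = 24*2 = 48)
F(c) = -175/3 (F(c) = 4/3 + (⅓)*(-179) = 4/3 - 179/3 = -175/3)
G = 45004 (G = 4 + (-30*(-50))*(45/2 + (5/2)*3) = 4 + 1500*(45/2 + 15/2) = 4 + 1500*30 = 4 + 45000 = 45004)
F(H) + G = -175/3 + 45004 = 134837/3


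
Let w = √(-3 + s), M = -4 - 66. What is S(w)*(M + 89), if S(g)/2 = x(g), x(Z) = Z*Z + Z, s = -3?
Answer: -228 + 38*I*√6 ≈ -228.0 + 93.081*I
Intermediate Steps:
M = -70
w = I*√6 (w = √(-3 - 3) = √(-6) = I*√6 ≈ 2.4495*I)
x(Z) = Z + Z² (x(Z) = Z² + Z = Z + Z²)
S(g) = 2*g*(1 + g) (S(g) = 2*(g*(1 + g)) = 2*g*(1 + g))
S(w)*(M + 89) = (2*(I*√6)*(1 + I*√6))*(-70 + 89) = (2*I*√6*(1 + I*√6))*19 = 38*I*√6*(1 + I*√6)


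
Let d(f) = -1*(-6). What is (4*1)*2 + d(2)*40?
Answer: 248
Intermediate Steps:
d(f) = 6
(4*1)*2 + d(2)*40 = (4*1)*2 + 6*40 = 4*2 + 240 = 8 + 240 = 248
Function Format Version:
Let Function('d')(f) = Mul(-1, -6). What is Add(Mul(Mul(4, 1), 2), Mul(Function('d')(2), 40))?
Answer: 248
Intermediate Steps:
Function('d')(f) = 6
Add(Mul(Mul(4, 1), 2), Mul(Function('d')(2), 40)) = Add(Mul(Mul(4, 1), 2), Mul(6, 40)) = Add(Mul(4, 2), 240) = Add(8, 240) = 248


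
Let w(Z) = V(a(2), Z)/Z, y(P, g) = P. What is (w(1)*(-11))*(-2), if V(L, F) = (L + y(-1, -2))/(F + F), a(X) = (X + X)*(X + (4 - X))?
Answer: 165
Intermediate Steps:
a(X) = 8*X (a(X) = (2*X)*4 = 8*X)
V(L, F) = (-1 + L)/(2*F) (V(L, F) = (L - 1)/(F + F) = (-1 + L)/((2*F)) = (-1 + L)*(1/(2*F)) = (-1 + L)/(2*F))
w(Z) = 15/(2*Z²) (w(Z) = ((-1 + 8*2)/(2*Z))/Z = ((-1 + 16)/(2*Z))/Z = ((½)*15/Z)/Z = (15/(2*Z))/Z = 15/(2*Z²))
(w(1)*(-11))*(-2) = (((15/2)/1²)*(-11))*(-2) = (((15/2)*1)*(-11))*(-2) = ((15/2)*(-11))*(-2) = -165/2*(-2) = 165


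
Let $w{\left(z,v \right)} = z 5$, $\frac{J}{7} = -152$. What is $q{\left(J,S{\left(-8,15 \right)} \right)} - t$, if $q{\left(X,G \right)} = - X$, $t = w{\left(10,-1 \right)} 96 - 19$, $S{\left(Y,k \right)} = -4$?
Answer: $-3717$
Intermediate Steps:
$J = -1064$ ($J = 7 \left(-152\right) = -1064$)
$w{\left(z,v \right)} = 5 z$
$t = 4781$ ($t = 5 \cdot 10 \cdot 96 - 19 = 50 \cdot 96 - 19 = 4800 - 19 = 4781$)
$q{\left(J,S{\left(-8,15 \right)} \right)} - t = \left(-1\right) \left(-1064\right) - 4781 = 1064 - 4781 = -3717$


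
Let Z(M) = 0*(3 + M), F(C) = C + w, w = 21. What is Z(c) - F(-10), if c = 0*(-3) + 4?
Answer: -11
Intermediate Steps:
c = 4 (c = 0 + 4 = 4)
F(C) = 21 + C (F(C) = C + 21 = 21 + C)
Z(M) = 0
Z(c) - F(-10) = 0 - (21 - 10) = 0 - 1*11 = 0 - 11 = -11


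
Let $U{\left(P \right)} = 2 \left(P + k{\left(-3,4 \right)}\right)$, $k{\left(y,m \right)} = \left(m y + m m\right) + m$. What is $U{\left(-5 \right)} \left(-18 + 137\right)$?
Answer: $714$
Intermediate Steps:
$k{\left(y,m \right)} = m + m^{2} + m y$ ($k{\left(y,m \right)} = \left(m y + m^{2}\right) + m = \left(m^{2} + m y\right) + m = m + m^{2} + m y$)
$U{\left(P \right)} = 16 + 2 P$ ($U{\left(P \right)} = 2 \left(P + 4 \left(1 + 4 - 3\right)\right) = 2 \left(P + 4 \cdot 2\right) = 2 \left(P + 8\right) = 2 \left(8 + P\right) = 16 + 2 P$)
$U{\left(-5 \right)} \left(-18 + 137\right) = \left(16 + 2 \left(-5\right)\right) \left(-18 + 137\right) = \left(16 - 10\right) 119 = 6 \cdot 119 = 714$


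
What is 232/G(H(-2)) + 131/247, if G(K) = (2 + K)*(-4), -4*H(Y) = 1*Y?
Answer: -27997/1235 ≈ -22.670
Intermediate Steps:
H(Y) = -Y/4
G(K) = -8 - 4*K
232/G(H(-2)) + 131/247 = 232/(-8 - (-1)*(-2)) + 131/247 = 232/(-8 - 4*½) + 131*(1/247) = 232/(-8 - 2) + 131/247 = 232/(-10) + 131/247 = 232*(-⅒) + 131/247 = -116/5 + 131/247 = -27997/1235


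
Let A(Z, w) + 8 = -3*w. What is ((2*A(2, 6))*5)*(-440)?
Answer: 114400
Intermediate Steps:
A(Z, w) = -8 - 3*w
((2*A(2, 6))*5)*(-440) = ((2*(-8 - 3*6))*5)*(-440) = ((2*(-8 - 18))*5)*(-440) = ((2*(-26))*5)*(-440) = -52*5*(-440) = -260*(-440) = 114400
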